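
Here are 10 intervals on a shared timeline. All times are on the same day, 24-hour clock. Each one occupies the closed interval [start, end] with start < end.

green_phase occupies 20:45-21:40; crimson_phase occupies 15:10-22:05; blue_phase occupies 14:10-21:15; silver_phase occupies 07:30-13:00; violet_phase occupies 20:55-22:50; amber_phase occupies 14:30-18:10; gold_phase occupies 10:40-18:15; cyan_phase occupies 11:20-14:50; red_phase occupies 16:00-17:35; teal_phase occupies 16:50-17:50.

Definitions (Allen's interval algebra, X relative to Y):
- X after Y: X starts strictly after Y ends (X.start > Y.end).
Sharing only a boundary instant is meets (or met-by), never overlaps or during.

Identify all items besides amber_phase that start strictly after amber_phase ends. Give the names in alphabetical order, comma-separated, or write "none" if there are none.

Target amber_phase = [14:30, 18:10].
blue_phase [14:10, 21:15] → contains → no.
crimson_phase [15:10, 22:05] → overlapped-by → no.
cyan_phase [11:20, 14:50] → overlaps → no.
gold_phase [10:40, 18:15] → contains → no.
green_phase [20:45, 21:40] → after → yes.
red_phase [16:00, 17:35] → during → no.
silver_phase [07:30, 13:00] → before → no.
teal_phase [16:50, 17:50] → during → no.
violet_phase [20:55, 22:50] → after → yes.
Result: green_phase, violet_phase.

green_phase, violet_phase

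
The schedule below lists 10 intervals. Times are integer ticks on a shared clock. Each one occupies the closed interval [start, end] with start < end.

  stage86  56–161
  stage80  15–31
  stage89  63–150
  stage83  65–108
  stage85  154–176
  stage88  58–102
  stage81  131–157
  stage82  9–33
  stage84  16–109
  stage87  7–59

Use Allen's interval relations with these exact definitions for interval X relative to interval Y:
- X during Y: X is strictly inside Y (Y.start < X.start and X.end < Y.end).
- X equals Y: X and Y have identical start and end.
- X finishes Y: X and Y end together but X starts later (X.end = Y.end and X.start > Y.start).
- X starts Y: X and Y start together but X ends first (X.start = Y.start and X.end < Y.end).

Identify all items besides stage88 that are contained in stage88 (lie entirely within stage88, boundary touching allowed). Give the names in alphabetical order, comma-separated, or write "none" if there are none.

none

Target stage88 = [58, 102].
stage80 [15, 31] → before → no.
stage81 [131, 157] → after → no.
stage82 [9, 33] → before → no.
stage83 [65, 108] → overlapped-by → no.
stage84 [16, 109] → contains → no.
stage85 [154, 176] → after → no.
stage86 [56, 161] → contains → no.
stage87 [7, 59] → overlaps → no.
stage89 [63, 150] → overlapped-by → no.
Result: none.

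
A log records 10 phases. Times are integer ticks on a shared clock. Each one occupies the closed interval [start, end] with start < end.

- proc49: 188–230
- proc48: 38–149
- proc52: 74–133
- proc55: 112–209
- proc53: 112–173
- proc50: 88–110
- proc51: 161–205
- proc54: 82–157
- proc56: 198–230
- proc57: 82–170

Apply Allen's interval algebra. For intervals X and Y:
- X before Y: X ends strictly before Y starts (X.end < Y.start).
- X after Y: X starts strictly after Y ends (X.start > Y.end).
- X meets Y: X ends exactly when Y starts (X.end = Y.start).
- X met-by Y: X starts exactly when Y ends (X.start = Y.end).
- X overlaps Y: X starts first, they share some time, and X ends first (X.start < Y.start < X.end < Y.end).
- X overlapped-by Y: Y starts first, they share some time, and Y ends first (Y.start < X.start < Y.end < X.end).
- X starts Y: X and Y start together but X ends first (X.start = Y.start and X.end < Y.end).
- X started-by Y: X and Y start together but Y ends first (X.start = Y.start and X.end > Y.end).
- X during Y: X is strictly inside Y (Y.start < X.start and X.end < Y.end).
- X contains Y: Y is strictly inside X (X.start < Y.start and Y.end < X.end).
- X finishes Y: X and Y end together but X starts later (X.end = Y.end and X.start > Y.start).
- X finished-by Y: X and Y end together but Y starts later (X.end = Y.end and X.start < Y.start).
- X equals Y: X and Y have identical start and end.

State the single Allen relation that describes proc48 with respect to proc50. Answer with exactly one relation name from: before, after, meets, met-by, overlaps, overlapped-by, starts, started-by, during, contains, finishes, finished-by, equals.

proc48 = [38, 149]; proc50 = [88, 110].
Compare endpoints: proc48.start < proc50.start, proc48.start < proc50.end, proc48.end > proc50.start, proc48.end > proc50.end.
That pattern is 'contains'.

contains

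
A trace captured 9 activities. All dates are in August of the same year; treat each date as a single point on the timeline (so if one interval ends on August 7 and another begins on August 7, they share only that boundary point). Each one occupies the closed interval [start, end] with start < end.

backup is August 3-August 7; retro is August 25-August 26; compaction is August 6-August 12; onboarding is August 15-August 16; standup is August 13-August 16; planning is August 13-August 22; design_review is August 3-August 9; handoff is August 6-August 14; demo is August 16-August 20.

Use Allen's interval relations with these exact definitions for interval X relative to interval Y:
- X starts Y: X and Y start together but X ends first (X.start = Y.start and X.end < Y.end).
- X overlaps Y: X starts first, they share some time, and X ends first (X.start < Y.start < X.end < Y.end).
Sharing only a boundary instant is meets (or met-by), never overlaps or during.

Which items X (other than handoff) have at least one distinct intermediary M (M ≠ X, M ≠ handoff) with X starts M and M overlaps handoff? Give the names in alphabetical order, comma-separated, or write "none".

backup

Target handoff = [August 6, August 14].
Intermediaries M with M overlaps handoff: backup, design_review.
Via backup — items with X starts backup: none.
Via design_review — items with X starts design_review: backup.
Union: backup.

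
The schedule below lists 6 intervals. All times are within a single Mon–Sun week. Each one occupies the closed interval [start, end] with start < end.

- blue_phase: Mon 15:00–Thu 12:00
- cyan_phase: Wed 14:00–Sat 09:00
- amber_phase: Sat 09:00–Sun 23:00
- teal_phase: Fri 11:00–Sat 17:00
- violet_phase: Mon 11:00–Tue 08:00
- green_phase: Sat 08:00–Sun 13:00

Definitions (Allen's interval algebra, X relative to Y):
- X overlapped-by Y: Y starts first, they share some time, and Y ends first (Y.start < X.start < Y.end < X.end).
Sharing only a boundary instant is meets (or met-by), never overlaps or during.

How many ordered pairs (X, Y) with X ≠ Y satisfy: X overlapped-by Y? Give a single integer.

Checking all 30 ordered pairs for relation 'overlapped-by'; matching pairs in alphabetical order:
(amber_phase, green_phase): amber_phase overlapped-by green_phase ✓
(amber_phase, teal_phase): amber_phase overlapped-by teal_phase ✓
(blue_phase, violet_phase): blue_phase overlapped-by violet_phase ✓
(cyan_phase, blue_phase): cyan_phase overlapped-by blue_phase ✓
(green_phase, cyan_phase): green_phase overlapped-by cyan_phase ✓
(green_phase, teal_phase): green_phase overlapped-by teal_phase ✓
(teal_phase, cyan_phase): teal_phase overlapped-by cyan_phase ✓
Count: 7.

7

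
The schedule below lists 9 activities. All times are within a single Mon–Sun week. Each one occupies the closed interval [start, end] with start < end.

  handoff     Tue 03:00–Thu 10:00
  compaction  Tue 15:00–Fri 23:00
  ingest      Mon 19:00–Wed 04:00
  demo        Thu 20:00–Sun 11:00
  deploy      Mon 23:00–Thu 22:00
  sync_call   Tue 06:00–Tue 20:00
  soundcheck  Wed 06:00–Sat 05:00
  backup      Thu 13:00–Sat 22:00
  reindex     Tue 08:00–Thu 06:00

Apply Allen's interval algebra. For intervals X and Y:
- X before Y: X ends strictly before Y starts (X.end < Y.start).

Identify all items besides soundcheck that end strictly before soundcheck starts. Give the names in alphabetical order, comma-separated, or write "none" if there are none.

ingest, sync_call

Target soundcheck = [Wed 06:00, Sat 05:00].
backup [Thu 13:00, Sat 22:00] → overlapped-by → no.
compaction [Tue 15:00, Fri 23:00] → overlaps → no.
demo [Thu 20:00, Sun 11:00] → overlapped-by → no.
deploy [Mon 23:00, Thu 22:00] → overlaps → no.
handoff [Tue 03:00, Thu 10:00] → overlaps → no.
ingest [Mon 19:00, Wed 04:00] → before → yes.
reindex [Tue 08:00, Thu 06:00] → overlaps → no.
sync_call [Tue 06:00, Tue 20:00] → before → yes.
Result: ingest, sync_call.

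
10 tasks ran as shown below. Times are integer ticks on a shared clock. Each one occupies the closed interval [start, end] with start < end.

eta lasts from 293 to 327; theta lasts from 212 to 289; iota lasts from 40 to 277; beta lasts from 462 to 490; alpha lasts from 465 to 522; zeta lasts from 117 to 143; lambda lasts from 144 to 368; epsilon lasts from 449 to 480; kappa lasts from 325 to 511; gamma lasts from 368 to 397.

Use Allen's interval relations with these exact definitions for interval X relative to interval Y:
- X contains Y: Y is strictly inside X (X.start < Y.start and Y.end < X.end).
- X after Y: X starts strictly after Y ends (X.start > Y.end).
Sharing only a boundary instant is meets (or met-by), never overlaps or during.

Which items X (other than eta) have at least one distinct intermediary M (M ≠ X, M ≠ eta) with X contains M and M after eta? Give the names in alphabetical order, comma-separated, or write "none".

kappa

Target eta = [293, 327].
Intermediaries M with M after eta: alpha, beta, epsilon, gamma.
Via alpha — items with X contains alpha: none.
Via beta — items with X contains beta: kappa.
Via epsilon — items with X contains epsilon: kappa.
Via gamma — items with X contains gamma: kappa.
Union: kappa.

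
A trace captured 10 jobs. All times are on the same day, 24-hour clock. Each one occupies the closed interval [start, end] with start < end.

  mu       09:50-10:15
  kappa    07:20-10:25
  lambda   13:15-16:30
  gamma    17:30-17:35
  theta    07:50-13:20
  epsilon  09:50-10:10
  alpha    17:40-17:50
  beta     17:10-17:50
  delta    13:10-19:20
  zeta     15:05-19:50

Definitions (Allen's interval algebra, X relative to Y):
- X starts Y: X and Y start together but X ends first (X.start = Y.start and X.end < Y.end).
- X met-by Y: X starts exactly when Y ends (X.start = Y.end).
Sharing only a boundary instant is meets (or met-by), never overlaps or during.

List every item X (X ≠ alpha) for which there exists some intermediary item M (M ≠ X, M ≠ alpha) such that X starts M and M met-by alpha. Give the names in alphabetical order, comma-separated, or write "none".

none

Target alpha = [17:40, 17:50].
Intermediaries M with M met-by alpha: none.
Union: none.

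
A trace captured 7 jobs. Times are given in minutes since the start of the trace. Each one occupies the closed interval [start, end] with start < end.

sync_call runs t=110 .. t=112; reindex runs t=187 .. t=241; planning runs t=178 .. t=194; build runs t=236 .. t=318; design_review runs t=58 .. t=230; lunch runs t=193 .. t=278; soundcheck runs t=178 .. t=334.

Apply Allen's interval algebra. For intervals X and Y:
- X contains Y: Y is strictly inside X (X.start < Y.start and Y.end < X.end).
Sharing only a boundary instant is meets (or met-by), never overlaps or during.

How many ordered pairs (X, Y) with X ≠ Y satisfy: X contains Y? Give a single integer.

Checking all 42 ordered pairs for relation 'contains'; matching pairs in alphabetical order:
(design_review, planning): design_review contains planning ✓
(design_review, sync_call): design_review contains sync_call ✓
(soundcheck, build): soundcheck contains build ✓
(soundcheck, lunch): soundcheck contains lunch ✓
(soundcheck, reindex): soundcheck contains reindex ✓
Count: 5.

5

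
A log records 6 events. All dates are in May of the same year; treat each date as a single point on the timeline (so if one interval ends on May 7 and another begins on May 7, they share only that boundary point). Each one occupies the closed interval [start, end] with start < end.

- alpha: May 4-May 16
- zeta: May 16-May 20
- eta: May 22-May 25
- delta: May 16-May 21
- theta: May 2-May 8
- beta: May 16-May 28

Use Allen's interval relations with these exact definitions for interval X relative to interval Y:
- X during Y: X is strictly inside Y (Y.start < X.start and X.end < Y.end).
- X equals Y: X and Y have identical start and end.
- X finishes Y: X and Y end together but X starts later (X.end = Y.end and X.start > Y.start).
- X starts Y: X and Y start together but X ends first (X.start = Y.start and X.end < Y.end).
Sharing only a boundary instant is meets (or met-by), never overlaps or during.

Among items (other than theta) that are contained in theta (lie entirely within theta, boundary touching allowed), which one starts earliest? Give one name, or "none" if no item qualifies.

none

Target theta = [May 2, May 8].
alpha [May 4, May 16] → overlapped-by → excluded.
beta [May 16, May 28] → after → excluded.
delta [May 16, May 21] → after → excluded.
eta [May 22, May 25] → after → excluded.
zeta [May 16, May 20] → after → excluded.
No candidates → none.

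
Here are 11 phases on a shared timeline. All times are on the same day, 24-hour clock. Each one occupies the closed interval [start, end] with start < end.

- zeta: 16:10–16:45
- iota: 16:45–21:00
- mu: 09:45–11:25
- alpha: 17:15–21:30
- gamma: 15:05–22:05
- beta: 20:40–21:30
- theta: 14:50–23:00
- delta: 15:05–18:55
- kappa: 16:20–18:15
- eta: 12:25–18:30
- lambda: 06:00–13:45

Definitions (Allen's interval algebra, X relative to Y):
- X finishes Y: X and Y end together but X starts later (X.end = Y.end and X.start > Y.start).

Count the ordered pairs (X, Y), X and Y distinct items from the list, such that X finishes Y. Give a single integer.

Checking all 110 ordered pairs for relation 'finishes'; matching pairs in alphabetical order:
(beta, alpha): beta finishes alpha ✓
Count: 1.

1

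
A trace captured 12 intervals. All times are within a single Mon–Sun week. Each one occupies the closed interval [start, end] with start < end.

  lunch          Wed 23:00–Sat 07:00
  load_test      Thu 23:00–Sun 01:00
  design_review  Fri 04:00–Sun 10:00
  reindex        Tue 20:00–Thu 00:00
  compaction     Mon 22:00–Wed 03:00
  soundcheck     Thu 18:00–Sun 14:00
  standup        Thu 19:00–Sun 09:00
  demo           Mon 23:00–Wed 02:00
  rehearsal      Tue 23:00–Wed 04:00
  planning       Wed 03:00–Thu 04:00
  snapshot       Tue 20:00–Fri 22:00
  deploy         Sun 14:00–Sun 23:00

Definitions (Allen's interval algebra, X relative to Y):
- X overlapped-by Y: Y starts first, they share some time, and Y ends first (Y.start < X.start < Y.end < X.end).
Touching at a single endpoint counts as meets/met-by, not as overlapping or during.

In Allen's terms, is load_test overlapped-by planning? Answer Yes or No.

load_test = [Thu 23:00, Sun 01:00], planning = [Wed 03:00, Thu 04:00].
Actual relation of load_test to planning: after.
Asked whether 'overlapped-by' holds → No.

No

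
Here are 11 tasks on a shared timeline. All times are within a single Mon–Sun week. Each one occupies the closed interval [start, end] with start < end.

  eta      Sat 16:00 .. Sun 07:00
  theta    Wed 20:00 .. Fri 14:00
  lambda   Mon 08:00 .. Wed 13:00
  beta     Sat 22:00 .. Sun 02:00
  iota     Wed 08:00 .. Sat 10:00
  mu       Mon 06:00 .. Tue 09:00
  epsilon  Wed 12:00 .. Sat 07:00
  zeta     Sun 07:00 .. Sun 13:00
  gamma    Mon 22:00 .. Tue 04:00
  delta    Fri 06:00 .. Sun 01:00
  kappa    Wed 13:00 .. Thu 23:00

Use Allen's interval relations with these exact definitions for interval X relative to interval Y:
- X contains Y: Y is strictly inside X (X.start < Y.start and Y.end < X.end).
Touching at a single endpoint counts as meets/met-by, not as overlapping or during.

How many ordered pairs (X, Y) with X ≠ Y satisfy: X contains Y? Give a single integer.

Checking all 110 ordered pairs for relation 'contains'; matching pairs in alphabetical order:
(epsilon, kappa): epsilon contains kappa ✓
(epsilon, theta): epsilon contains theta ✓
(eta, beta): eta contains beta ✓
(iota, epsilon): iota contains epsilon ✓
(iota, kappa): iota contains kappa ✓
(iota, theta): iota contains theta ✓
(lambda, gamma): lambda contains gamma ✓
(mu, gamma): mu contains gamma ✓
Count: 8.

8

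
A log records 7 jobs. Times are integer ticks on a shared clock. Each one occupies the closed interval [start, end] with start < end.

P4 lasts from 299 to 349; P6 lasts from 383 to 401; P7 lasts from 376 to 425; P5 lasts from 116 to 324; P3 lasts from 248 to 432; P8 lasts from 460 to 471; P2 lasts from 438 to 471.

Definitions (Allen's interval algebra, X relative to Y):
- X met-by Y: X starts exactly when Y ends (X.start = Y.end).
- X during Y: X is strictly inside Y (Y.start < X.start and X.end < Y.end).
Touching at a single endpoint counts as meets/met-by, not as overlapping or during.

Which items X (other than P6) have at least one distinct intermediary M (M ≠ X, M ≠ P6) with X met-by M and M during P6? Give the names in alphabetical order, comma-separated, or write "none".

Target P6 = [383, 401].
Intermediaries M with M during P6: none.
Union: none.

none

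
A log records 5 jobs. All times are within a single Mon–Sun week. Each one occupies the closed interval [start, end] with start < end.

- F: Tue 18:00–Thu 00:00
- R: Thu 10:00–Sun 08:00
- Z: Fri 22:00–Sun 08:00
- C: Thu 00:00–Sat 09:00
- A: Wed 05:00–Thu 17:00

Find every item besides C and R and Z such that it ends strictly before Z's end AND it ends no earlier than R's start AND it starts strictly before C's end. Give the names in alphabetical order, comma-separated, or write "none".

Conditions: its end is strictly before Z's end (X.end < Sun 08:00) AND its end is no earlier than R's start (X.end >= Thu 10:00) AND its start is strictly before C's end (X.start < Sat 09:00).
A: end Thu 17:00 < Sun 08:00? ✓; end Thu 17:00 >= Thu 10:00? ✓; start Wed 05:00 < Sat 09:00? ✓ → yes.
F: end Thu 00:00 < Sun 08:00? ✓; end Thu 00:00 >= Thu 10:00? ✗; start Tue 18:00 < Sat 09:00? ✓ → no.
Result: A.

A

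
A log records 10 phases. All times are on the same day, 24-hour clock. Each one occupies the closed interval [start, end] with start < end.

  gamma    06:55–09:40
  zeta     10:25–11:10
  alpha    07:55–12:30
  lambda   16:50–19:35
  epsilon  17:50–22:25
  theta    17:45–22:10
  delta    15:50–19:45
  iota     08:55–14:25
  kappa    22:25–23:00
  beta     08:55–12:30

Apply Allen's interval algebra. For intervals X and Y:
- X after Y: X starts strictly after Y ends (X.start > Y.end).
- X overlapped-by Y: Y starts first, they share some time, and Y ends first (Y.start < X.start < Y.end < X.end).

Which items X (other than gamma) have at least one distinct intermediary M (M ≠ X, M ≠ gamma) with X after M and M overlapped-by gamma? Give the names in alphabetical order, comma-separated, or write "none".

Target gamma = [06:55, 09:40].
Intermediaries M with M overlapped-by gamma: alpha, beta, iota.
Via alpha — items with X after alpha: delta, epsilon, kappa, lambda, theta.
Via beta — items with X after beta: delta, epsilon, kappa, lambda, theta.
Via iota — items with X after iota: delta, epsilon, kappa, lambda, theta.
Union: delta, epsilon, kappa, lambda, theta.

delta, epsilon, kappa, lambda, theta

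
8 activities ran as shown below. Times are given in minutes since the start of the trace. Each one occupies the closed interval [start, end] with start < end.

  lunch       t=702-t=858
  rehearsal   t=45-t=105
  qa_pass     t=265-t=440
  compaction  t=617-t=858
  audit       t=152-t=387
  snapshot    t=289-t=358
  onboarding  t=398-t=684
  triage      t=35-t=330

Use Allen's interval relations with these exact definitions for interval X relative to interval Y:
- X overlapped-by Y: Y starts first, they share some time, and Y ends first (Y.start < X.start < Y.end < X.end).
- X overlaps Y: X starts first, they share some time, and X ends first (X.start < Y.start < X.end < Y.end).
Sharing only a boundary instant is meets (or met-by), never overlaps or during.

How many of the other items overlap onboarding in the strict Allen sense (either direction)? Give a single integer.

2

Target onboarding = [t=398, t=684].
audit [t=152, t=387] → before → no.
compaction [t=617, t=858] → overlapped-by → counts.
lunch [t=702, t=858] → after → no.
qa_pass [t=265, t=440] → overlaps → counts.
rehearsal [t=45, t=105] → before → no.
snapshot [t=289, t=358] → before → no.
triage [t=35, t=330] → before → no.
Total: 2.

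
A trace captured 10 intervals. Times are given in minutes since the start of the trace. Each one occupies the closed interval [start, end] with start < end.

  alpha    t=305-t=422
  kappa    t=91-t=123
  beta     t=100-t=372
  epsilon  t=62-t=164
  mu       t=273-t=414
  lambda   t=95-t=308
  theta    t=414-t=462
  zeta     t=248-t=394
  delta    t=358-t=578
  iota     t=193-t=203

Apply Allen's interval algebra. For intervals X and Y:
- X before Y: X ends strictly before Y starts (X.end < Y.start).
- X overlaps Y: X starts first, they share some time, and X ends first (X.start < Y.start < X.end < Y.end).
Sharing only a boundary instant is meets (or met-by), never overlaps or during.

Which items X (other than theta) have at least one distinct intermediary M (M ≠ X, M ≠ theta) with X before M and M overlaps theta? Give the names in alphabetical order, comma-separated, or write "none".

epsilon, iota, kappa

Target theta = [t=414, t=462].
Intermediaries M with M overlaps theta: alpha.
Via alpha — items with X before alpha: epsilon, iota, kappa.
Union: epsilon, iota, kappa.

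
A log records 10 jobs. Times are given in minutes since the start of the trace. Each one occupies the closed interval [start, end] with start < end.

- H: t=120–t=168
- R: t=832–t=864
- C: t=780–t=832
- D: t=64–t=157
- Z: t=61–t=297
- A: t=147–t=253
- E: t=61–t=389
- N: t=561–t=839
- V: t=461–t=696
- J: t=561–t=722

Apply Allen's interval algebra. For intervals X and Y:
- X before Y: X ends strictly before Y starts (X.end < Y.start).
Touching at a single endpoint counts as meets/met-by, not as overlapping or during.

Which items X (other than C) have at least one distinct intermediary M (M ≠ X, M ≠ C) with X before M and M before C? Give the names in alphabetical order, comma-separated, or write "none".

A, D, E, H, Z

Target C = [t=780, t=832].
Intermediaries M with M before C: A, D, E, H, J, V, Z.
Via A — items with X before A: none.
Via D — items with X before D: none.
Via E — items with X before E: none.
Via H — items with X before H: none.
Via J — items with X before J: A, D, E, H, Z.
Via V — items with X before V: A, D, E, H, Z.
Via Z — items with X before Z: none.
Union: A, D, E, H, Z.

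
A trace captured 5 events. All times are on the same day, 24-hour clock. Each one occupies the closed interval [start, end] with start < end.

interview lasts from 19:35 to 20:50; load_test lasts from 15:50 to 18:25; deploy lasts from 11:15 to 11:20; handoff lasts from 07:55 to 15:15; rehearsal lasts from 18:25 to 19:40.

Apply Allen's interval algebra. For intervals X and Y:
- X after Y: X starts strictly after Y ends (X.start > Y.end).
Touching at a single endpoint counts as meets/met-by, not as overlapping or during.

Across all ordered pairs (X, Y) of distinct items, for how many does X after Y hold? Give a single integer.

Checking all 20 ordered pairs for relation 'after'; matching pairs in alphabetical order:
(interview, deploy): interview after deploy ✓
(interview, handoff): interview after handoff ✓
(interview, load_test): interview after load_test ✓
(load_test, deploy): load_test after deploy ✓
(load_test, handoff): load_test after handoff ✓
(rehearsal, deploy): rehearsal after deploy ✓
(rehearsal, handoff): rehearsal after handoff ✓
Count: 7.

7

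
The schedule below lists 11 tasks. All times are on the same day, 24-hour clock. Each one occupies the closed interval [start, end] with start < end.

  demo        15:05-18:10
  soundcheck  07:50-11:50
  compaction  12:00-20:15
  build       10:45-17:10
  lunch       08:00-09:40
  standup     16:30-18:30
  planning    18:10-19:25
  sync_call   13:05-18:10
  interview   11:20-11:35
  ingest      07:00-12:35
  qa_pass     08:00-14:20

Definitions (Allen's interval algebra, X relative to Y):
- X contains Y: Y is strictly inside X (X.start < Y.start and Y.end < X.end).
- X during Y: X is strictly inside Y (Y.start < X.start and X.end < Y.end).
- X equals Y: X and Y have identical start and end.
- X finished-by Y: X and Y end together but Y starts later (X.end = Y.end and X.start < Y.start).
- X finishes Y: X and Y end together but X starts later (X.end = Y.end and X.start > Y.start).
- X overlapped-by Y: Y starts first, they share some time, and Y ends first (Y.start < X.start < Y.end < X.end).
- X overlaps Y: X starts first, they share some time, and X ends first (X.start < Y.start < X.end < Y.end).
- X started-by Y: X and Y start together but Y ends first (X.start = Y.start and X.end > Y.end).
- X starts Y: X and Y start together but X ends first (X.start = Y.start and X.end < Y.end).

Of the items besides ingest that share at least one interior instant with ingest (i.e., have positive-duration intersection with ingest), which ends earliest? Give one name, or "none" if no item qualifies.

Target ingest = [07:00, 12:35].
build [10:45, 17:10] → overlapped-by → candidate.
compaction [12:00, 20:15] → overlapped-by → candidate.
demo [15:05, 18:10] → after → excluded.
interview [11:20, 11:35] → during → candidate.
lunch [08:00, 09:40] → during → candidate.
planning [18:10, 19:25] → after → excluded.
qa_pass [08:00, 14:20] → overlapped-by → candidate.
soundcheck [07:50, 11:50] → during → candidate.
standup [16:30, 18:30] → after → excluded.
sync_call [13:05, 18:10] → after → excluded.
Among candidates, earliest end is 09:40 → lunch.

lunch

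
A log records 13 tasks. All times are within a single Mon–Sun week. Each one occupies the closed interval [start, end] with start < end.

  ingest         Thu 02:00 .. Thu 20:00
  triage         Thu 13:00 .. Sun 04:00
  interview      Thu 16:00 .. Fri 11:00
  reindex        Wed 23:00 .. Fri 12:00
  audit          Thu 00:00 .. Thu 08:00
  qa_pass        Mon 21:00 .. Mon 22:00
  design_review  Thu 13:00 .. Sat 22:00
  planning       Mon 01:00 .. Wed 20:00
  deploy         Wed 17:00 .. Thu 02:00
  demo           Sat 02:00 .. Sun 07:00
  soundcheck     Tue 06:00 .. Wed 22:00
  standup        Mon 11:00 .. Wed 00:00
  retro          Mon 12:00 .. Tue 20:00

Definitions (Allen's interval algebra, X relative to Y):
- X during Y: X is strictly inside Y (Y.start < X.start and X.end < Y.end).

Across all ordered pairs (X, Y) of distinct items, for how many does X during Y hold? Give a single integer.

Checking all 156 ordered pairs for relation 'during'; matching pairs in alphabetical order:
(audit, reindex): audit during reindex ✓
(ingest, reindex): ingest during reindex ✓
(interview, design_review): interview during design_review ✓
(interview, reindex): interview during reindex ✓
(interview, triage): interview during triage ✓
(qa_pass, planning): qa_pass during planning ✓
(qa_pass, retro): qa_pass during retro ✓
(qa_pass, standup): qa_pass during standup ✓
(retro, planning): retro during planning ✓
(retro, standup): retro during standup ✓
(standup, planning): standup during planning ✓
Count: 11.

11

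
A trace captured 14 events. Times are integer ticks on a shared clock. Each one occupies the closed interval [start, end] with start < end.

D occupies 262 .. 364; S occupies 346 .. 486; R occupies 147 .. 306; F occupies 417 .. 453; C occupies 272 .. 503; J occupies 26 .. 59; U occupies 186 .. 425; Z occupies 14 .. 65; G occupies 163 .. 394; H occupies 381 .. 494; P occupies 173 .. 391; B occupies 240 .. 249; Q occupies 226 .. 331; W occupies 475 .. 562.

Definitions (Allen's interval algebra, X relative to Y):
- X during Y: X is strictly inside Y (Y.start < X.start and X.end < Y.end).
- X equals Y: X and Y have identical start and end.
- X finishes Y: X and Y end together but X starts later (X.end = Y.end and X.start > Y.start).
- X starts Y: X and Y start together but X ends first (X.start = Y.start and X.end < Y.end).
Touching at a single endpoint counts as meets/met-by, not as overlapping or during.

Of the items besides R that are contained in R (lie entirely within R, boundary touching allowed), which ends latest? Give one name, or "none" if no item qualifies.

B

Target R = [147, 306].
B [240, 249] → during → candidate.
C [272, 503] → overlapped-by → excluded.
D [262, 364] → overlapped-by → excluded.
F [417, 453] → after → excluded.
G [163, 394] → overlapped-by → excluded.
H [381, 494] → after → excluded.
J [26, 59] → before → excluded.
P [173, 391] → overlapped-by → excluded.
Q [226, 331] → overlapped-by → excluded.
S [346, 486] → after → excluded.
U [186, 425] → overlapped-by → excluded.
W [475, 562] → after → excluded.
Z [14, 65] → before → excluded.
Among candidates, latest end is 249 → B.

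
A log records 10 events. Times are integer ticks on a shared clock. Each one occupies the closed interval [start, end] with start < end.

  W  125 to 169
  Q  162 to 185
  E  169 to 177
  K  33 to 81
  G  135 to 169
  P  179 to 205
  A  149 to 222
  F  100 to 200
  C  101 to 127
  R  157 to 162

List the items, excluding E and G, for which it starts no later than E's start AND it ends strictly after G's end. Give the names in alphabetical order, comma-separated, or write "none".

Conditions: its start is no later than E's start (X.start <= 169) AND its end is strictly after G's end (X.end > 169).
A: start 149 <= 169? ✓; end 222 > 169? ✓ → yes.
C: start 101 <= 169? ✓; end 127 > 169? ✗ → no.
F: start 100 <= 169? ✓; end 200 > 169? ✓ → yes.
K: start 33 <= 169? ✓; end 81 > 169? ✗ → no.
P: start 179 <= 169? ✗; end 205 > 169? ✓ → no.
Q: start 162 <= 169? ✓; end 185 > 169? ✓ → yes.
R: start 157 <= 169? ✓; end 162 > 169? ✗ → no.
W: start 125 <= 169? ✓; end 169 > 169? ✗ → no.
Result: A, F, Q.

A, F, Q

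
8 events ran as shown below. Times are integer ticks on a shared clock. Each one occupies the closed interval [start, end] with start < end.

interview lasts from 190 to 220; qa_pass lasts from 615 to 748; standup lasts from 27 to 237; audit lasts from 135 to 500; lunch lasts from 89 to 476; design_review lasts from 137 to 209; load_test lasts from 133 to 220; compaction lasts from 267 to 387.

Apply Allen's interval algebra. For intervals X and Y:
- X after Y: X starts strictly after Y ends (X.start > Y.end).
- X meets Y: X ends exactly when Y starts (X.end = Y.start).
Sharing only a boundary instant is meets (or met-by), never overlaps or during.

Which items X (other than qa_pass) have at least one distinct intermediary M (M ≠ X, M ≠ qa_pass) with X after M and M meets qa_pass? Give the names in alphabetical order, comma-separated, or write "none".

Target qa_pass = [615, 748].
Intermediaries M with M meets qa_pass: none.
Union: none.

none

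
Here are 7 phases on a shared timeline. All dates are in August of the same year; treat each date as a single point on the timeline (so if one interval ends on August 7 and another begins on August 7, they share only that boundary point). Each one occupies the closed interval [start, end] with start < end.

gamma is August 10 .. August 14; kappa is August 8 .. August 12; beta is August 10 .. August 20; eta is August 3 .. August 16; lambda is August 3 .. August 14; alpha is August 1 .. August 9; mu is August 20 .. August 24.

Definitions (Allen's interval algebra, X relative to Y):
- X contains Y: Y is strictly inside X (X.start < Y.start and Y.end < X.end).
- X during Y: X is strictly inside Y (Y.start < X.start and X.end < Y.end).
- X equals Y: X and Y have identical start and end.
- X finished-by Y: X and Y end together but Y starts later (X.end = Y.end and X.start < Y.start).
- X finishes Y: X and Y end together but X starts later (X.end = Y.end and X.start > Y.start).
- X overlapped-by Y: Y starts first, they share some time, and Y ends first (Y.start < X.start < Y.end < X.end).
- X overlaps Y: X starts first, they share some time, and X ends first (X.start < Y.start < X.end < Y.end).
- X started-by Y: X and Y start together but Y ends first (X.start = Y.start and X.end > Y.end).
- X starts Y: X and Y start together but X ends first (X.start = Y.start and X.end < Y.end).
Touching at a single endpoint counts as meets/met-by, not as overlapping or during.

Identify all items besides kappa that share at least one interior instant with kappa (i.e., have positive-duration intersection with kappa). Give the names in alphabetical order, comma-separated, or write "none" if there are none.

alpha, beta, eta, gamma, lambda

Target kappa = [August 8, August 12].
alpha [August 1, August 9] → overlaps → yes.
beta [August 10, August 20] → overlapped-by → yes.
eta [August 3, August 16] → contains → yes.
gamma [August 10, August 14] → overlapped-by → yes.
lambda [August 3, August 14] → contains → yes.
mu [August 20, August 24] → after → no.
Result: alpha, beta, eta, gamma, lambda.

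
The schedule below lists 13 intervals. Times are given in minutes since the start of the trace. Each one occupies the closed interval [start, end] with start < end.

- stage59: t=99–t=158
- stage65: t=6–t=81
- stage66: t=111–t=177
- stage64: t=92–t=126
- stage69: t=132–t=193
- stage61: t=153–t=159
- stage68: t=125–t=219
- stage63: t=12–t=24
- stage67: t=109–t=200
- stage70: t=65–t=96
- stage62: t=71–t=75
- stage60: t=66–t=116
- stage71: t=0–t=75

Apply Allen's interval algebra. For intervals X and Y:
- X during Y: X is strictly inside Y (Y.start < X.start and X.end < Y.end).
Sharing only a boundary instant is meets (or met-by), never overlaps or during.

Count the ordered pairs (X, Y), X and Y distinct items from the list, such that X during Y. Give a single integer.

Checking all 156 ordered pairs for relation 'during'; matching pairs in alphabetical order:
(stage61, stage66): stage61 during stage66 ✓
(stage61, stage67): stage61 during stage67 ✓
(stage61, stage68): stage61 during stage68 ✓
(stage61, stage69): stage61 during stage69 ✓
(stage62, stage60): stage62 during stage60 ✓
(stage62, stage65): stage62 during stage65 ✓
(stage62, stage70): stage62 during stage70 ✓
(stage63, stage65): stage63 during stage65 ✓
(stage63, stage71): stage63 during stage71 ✓
(stage66, stage67): stage66 during stage67 ✓
(stage69, stage67): stage69 during stage67 ✓
(stage69, stage68): stage69 during stage68 ✓
Count: 12.

12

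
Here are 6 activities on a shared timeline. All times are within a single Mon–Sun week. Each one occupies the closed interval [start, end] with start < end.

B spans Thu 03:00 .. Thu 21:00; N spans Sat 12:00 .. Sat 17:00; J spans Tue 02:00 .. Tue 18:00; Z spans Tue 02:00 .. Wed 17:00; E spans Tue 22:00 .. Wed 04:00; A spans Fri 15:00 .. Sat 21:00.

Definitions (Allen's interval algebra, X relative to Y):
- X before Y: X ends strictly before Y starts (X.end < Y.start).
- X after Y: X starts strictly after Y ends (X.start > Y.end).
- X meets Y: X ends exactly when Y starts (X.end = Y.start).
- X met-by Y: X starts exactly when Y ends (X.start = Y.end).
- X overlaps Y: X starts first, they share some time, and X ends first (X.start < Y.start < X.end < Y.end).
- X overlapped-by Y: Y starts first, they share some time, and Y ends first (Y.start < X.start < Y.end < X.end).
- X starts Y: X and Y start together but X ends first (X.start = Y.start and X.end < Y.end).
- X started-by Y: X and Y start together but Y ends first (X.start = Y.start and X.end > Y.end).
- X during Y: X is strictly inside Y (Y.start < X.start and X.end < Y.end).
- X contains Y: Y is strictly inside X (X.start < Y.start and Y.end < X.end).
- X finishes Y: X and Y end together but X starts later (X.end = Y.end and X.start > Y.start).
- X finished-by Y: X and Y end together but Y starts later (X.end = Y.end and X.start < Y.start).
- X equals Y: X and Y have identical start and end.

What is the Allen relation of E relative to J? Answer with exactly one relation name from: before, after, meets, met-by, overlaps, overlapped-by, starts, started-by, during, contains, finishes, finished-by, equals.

E = [Tue 22:00, Wed 04:00]; J = [Tue 02:00, Tue 18:00].
Compare endpoints: E.start > J.start, E.start > J.end, E.end > J.start, E.end > J.end.
That pattern is 'after'.

after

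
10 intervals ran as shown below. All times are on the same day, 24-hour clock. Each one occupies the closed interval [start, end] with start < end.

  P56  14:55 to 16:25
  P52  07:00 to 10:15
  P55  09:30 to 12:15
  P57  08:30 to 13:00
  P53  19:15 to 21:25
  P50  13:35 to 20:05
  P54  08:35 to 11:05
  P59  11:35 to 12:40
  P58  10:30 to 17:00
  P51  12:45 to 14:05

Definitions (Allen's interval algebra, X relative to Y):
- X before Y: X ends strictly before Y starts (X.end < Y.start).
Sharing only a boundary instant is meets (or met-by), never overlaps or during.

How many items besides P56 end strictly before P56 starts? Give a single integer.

Target P56 = [14:55, 16:25].
P50 [13:35, 20:05] → contains → no.
P51 [12:45, 14:05] → before → counts.
P52 [07:00, 10:15] → before → counts.
P53 [19:15, 21:25] → after → no.
P54 [08:35, 11:05] → before → counts.
P55 [09:30, 12:15] → before → counts.
P57 [08:30, 13:00] → before → counts.
P58 [10:30, 17:00] → contains → no.
P59 [11:35, 12:40] → before → counts.
Total: 6.

6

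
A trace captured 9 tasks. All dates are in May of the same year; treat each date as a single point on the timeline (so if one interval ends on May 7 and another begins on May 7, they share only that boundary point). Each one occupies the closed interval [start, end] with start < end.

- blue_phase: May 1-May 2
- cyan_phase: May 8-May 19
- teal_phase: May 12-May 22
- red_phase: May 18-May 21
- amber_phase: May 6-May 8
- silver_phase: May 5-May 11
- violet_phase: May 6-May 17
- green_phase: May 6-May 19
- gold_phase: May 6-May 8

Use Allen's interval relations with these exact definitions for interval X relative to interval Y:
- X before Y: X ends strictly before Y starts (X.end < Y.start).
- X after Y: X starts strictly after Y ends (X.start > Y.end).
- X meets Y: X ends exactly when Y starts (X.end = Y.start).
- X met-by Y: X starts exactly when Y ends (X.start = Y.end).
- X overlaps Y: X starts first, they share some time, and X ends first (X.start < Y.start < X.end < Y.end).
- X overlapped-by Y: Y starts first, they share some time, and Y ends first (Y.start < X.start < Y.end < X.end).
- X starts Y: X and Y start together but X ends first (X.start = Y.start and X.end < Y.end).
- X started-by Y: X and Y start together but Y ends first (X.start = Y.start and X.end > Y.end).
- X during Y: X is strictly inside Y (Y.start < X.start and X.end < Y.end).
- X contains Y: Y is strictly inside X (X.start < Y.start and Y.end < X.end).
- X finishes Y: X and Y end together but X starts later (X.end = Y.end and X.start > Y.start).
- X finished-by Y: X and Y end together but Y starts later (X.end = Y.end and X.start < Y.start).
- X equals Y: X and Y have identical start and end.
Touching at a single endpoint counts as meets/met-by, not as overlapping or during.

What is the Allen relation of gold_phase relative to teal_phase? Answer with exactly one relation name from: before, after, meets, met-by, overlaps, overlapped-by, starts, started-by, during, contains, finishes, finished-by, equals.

before

gold_phase = [May 6, May 8]; teal_phase = [May 12, May 22].
Compare endpoints: gold_phase.start < teal_phase.start, gold_phase.start < teal_phase.end, gold_phase.end < teal_phase.start, gold_phase.end < teal_phase.end.
That pattern is 'before'.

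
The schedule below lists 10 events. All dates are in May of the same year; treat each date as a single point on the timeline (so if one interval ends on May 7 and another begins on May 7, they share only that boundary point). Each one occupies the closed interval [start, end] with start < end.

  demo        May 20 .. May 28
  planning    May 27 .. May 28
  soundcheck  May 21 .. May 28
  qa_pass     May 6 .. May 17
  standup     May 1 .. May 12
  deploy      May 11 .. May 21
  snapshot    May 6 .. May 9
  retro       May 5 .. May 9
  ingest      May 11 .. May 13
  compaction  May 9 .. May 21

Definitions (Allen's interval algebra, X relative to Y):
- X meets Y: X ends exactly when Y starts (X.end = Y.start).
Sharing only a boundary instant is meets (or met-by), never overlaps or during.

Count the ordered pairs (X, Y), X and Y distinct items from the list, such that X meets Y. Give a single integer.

4

Checking all 90 ordered pairs for relation 'meets'; matching pairs in alphabetical order:
(compaction, soundcheck): compaction meets soundcheck ✓
(deploy, soundcheck): deploy meets soundcheck ✓
(retro, compaction): retro meets compaction ✓
(snapshot, compaction): snapshot meets compaction ✓
Count: 4.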